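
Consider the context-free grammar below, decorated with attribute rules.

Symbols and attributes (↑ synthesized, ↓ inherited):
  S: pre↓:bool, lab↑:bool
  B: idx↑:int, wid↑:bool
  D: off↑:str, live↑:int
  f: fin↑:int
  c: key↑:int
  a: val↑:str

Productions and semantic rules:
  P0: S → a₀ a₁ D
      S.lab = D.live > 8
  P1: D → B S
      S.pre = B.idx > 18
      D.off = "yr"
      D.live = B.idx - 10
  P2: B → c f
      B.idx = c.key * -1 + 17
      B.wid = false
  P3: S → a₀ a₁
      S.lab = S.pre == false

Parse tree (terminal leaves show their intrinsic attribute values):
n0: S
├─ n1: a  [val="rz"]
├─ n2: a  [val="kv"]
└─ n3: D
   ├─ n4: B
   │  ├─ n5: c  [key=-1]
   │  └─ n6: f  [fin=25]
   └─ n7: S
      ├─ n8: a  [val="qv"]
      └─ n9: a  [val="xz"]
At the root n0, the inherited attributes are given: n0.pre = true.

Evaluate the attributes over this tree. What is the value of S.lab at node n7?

1. n0.pre = true  [given at root]
2. n1.val = "rz"  [terminal]
3. n2.val = "kv"  [terminal]
4. n5.key = -1  [terminal]
5. n6.fin = 25  [terminal]
6. n4.idx = 18  [c.key * -1 + 17]
7. n4.wid = false  [false]
8. n7.pre = false  [B.idx > 18]
9. n8.val = "qv"  [terminal]
10. n9.val = "xz"  [terminal]
11. n7.lab = true  [S.pre == false]
12. n3.off = "yr"  ["yr"]
13. n3.live = 8  [B.idx - 10]
14. n0.lab = false  [D.live > 8]

true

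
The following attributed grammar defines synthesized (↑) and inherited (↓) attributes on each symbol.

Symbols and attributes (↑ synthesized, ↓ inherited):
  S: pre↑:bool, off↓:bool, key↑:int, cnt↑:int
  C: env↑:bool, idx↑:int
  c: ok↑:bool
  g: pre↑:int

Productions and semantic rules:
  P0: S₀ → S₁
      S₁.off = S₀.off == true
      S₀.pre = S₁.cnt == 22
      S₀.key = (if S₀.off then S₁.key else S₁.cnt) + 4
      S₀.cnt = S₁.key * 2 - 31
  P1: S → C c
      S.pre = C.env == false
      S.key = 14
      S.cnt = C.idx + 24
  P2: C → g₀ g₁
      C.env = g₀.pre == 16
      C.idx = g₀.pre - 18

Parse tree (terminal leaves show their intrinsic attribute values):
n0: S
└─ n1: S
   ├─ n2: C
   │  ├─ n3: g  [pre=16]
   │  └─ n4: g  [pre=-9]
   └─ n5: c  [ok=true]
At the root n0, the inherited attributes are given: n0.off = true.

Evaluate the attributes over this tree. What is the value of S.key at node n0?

1. n0.off = true  [given at root]
2. n1.off = true  [S₀.off == true]
3. n3.pre = 16  [terminal]
4. n4.pre = -9  [terminal]
5. n2.env = true  [g₀.pre == 16]
6. n2.idx = -2  [g₀.pre - 18]
7. n5.ok = true  [terminal]
8. n1.pre = false  [C.env == false]
9. n1.key = 14  [14]
10. n1.cnt = 22  [C.idx + 24]
11. n0.pre = true  [S₁.cnt == 22]
12. n0.key = 18  [(if S₀.off then S₁.key else S₁.cnt) + 4]
13. n0.cnt = -3  [S₁.key * 2 - 31]

18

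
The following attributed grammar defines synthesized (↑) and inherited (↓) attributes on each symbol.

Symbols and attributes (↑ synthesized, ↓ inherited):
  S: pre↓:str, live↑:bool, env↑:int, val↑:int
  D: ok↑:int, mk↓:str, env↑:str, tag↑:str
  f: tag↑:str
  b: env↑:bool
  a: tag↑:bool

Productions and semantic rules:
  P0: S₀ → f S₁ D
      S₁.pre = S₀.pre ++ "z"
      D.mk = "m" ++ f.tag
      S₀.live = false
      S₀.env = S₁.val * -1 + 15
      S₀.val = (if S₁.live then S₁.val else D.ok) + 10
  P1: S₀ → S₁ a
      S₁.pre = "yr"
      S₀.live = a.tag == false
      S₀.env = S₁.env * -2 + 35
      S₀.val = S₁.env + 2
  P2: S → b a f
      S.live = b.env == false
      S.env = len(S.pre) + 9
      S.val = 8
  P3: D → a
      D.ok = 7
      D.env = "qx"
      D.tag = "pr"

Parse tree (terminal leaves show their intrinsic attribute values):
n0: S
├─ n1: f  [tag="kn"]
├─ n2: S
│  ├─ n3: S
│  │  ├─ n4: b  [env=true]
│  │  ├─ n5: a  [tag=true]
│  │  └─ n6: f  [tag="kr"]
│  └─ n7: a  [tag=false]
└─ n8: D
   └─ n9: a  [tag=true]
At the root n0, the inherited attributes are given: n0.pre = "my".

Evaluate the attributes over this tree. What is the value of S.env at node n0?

2

1. n0.pre = "my"  [given at root]
2. n1.tag = "kn"  [terminal]
3. n2.pre = "myz"  [S₀.pre ++ "z"]
4. n3.pre = "yr"  ["yr"]
5. n4.env = true  [terminal]
6. n5.tag = true  [terminal]
7. n6.tag = "kr"  [terminal]
8. n3.live = false  [b.env == false]
9. n3.env = 11  [len(S.pre) + 9]
10. n3.val = 8  [8]
11. n7.tag = false  [terminal]
12. n2.live = true  [a.tag == false]
13. n2.env = 13  [S₁.env * -2 + 35]
14. n2.val = 13  [S₁.env + 2]
15. n8.mk = "mkn"  ["m" ++ f.tag]
16. n9.tag = true  [terminal]
17. n8.ok = 7  [7]
18. n8.env = "qx"  ["qx"]
19. n8.tag = "pr"  ["pr"]
20. n0.live = false  [false]
21. n0.env = 2  [S₁.val * -1 + 15]
22. n0.val = 23  [(if S₁.live then S₁.val else D.ok) + 10]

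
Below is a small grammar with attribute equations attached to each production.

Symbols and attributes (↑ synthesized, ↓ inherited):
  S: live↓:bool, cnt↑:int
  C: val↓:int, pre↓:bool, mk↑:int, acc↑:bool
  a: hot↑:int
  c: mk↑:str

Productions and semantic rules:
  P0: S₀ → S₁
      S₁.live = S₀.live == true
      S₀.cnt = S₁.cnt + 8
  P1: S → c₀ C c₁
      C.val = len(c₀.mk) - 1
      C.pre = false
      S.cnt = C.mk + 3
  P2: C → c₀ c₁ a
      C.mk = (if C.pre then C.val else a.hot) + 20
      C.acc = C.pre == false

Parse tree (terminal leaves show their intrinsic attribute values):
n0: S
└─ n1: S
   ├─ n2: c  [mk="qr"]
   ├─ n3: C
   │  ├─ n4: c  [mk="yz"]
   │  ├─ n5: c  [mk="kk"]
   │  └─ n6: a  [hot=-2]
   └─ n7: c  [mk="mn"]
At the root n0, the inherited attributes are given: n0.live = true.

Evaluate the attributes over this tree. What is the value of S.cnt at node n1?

21

1. n0.live = true  [given at root]
2. n1.live = true  [S₀.live == true]
3. n2.mk = "qr"  [terminal]
4. n3.val = 1  [len(c₀.mk) - 1]
5. n3.pre = false  [false]
6. n4.mk = "yz"  [terminal]
7. n5.mk = "kk"  [terminal]
8. n6.hot = -2  [terminal]
9. n3.mk = 18  [(if C.pre then C.val else a.hot) + 20]
10. n3.acc = true  [C.pre == false]
11. n7.mk = "mn"  [terminal]
12. n1.cnt = 21  [C.mk + 3]
13. n0.cnt = 29  [S₁.cnt + 8]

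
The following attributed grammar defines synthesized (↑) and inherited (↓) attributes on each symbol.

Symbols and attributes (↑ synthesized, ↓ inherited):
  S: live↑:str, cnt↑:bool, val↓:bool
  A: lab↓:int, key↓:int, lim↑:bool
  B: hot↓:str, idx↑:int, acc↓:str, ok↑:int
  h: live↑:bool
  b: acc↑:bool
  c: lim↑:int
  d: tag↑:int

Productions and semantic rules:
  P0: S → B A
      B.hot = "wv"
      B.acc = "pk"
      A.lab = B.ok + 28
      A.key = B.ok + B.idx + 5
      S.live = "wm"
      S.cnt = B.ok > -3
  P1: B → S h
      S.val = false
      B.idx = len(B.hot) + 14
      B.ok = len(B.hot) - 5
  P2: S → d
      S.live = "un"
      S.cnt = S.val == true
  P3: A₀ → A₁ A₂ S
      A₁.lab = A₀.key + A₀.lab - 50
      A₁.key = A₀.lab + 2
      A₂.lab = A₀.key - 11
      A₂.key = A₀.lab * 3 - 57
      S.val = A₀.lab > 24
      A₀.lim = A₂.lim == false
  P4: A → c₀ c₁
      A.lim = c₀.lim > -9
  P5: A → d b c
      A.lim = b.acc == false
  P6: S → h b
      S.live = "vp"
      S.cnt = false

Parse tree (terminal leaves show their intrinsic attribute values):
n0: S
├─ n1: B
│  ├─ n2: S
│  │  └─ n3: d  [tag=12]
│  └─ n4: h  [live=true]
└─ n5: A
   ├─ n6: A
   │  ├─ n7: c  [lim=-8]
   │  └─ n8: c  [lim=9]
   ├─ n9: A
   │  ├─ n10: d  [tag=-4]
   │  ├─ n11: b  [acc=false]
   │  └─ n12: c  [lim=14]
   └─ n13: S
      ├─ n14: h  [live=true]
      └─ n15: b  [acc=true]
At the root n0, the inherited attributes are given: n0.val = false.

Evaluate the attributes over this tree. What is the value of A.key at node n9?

1. n0.val = false  [given at root]
2. n1.hot = "wv"  ["wv"]
3. n1.acc = "pk"  ["pk"]
4. n2.val = false  [false]
5. n3.tag = 12  [terminal]
6. n2.live = "un"  ["un"]
7. n2.cnt = false  [S.val == true]
8. n4.live = true  [terminal]
9. n1.idx = 16  [len(B.hot) + 14]
10. n1.ok = -3  [len(B.hot) - 5]
11. n5.lab = 25  [B.ok + 28]
12. n5.key = 18  [B.ok + B.idx + 5]
13. n6.lab = -7  [A₀.key + A₀.lab - 50]
14. n6.key = 27  [A₀.lab + 2]
15. n7.lim = -8  [terminal]
16. n8.lim = 9  [terminal]
17. n6.lim = true  [c₀.lim > -9]
18. n9.lab = 7  [A₀.key - 11]
19. n9.key = 18  [A₀.lab * 3 - 57]
20. n10.tag = -4  [terminal]
21. n11.acc = false  [terminal]
22. n12.lim = 14  [terminal]
23. n9.lim = true  [b.acc == false]
24. n13.val = true  [A₀.lab > 24]
25. n14.live = true  [terminal]
26. n15.acc = true  [terminal]
27. n13.live = "vp"  ["vp"]
28. n13.cnt = false  [false]
29. n5.lim = false  [A₂.lim == false]
30. n0.live = "wm"  ["wm"]
31. n0.cnt = false  [B.ok > -3]

18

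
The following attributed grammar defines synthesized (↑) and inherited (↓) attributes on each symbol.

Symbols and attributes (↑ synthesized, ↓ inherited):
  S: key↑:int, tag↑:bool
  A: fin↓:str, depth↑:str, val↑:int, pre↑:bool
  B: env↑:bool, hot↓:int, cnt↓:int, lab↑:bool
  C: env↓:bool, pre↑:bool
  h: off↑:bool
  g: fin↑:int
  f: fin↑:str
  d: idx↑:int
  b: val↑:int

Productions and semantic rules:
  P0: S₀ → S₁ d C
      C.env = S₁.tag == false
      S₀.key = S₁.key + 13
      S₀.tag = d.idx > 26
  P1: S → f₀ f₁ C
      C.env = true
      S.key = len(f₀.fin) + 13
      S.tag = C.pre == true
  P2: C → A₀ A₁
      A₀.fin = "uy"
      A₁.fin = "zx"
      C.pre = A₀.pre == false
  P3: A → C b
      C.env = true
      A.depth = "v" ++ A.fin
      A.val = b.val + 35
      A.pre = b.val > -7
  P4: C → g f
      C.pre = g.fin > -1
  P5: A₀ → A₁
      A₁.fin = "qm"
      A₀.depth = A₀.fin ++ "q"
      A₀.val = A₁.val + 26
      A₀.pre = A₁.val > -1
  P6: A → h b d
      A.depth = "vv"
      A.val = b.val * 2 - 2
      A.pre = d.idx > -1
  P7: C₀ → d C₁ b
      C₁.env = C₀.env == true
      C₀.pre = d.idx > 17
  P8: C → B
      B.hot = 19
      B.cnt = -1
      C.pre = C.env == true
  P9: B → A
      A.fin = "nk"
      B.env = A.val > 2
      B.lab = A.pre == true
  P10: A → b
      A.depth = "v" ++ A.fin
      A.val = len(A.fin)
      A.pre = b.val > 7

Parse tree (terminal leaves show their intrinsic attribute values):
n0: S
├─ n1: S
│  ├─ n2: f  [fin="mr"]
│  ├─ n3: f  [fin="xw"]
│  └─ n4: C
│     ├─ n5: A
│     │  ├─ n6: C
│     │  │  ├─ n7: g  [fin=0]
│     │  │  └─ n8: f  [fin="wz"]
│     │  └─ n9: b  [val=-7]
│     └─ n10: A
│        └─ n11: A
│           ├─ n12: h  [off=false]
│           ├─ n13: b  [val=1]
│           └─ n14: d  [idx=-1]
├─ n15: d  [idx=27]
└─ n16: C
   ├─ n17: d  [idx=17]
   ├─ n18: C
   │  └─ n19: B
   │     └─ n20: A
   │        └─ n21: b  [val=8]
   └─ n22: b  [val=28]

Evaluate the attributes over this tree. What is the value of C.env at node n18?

false

1. n2.fin = "mr"  [terminal]
2. n3.fin = "xw"  [terminal]
3. n4.env = true  [true]
4. n5.fin = "uy"  ["uy"]
5. n6.env = true  [true]
6. n7.fin = 0  [terminal]
7. n8.fin = "wz"  [terminal]
8. n6.pre = true  [g.fin > -1]
9. n9.val = -7  [terminal]
10. n5.depth = "vuy"  ["v" ++ A.fin]
11. n5.val = 28  [b.val + 35]
12. n5.pre = false  [b.val > -7]
13. n10.fin = "zx"  ["zx"]
14. n11.fin = "qm"  ["qm"]
15. n12.off = false  [terminal]
16. n13.val = 1  [terminal]
17. n14.idx = -1  [terminal]
18. n11.depth = "vv"  ["vv"]
19. n11.val = 0  [b.val * 2 - 2]
20. n11.pre = false  [d.idx > -1]
21. n10.depth = "zxq"  [A₀.fin ++ "q"]
22. n10.val = 26  [A₁.val + 26]
23. n10.pre = true  [A₁.val > -1]
24. n4.pre = true  [A₀.pre == false]
25. n1.key = 15  [len(f₀.fin) + 13]
26. n1.tag = true  [C.pre == true]
27. n15.idx = 27  [terminal]
28. n16.env = false  [S₁.tag == false]
29. n17.idx = 17  [terminal]
30. n18.env = false  [C₀.env == true]
31. n19.hot = 19  [19]
32. n19.cnt = -1  [-1]
33. n20.fin = "nk"  ["nk"]
34. n21.val = 8  [terminal]
35. n20.depth = "vnk"  ["v" ++ A.fin]
36. n20.val = 2  [len(A.fin)]
37. n20.pre = true  [b.val > 7]
38. n19.env = false  [A.val > 2]
39. n19.lab = true  [A.pre == true]
40. n18.pre = false  [C.env == true]
41. n22.val = 28  [terminal]
42. n16.pre = false  [d.idx > 17]
43. n0.key = 28  [S₁.key + 13]
44. n0.tag = true  [d.idx > 26]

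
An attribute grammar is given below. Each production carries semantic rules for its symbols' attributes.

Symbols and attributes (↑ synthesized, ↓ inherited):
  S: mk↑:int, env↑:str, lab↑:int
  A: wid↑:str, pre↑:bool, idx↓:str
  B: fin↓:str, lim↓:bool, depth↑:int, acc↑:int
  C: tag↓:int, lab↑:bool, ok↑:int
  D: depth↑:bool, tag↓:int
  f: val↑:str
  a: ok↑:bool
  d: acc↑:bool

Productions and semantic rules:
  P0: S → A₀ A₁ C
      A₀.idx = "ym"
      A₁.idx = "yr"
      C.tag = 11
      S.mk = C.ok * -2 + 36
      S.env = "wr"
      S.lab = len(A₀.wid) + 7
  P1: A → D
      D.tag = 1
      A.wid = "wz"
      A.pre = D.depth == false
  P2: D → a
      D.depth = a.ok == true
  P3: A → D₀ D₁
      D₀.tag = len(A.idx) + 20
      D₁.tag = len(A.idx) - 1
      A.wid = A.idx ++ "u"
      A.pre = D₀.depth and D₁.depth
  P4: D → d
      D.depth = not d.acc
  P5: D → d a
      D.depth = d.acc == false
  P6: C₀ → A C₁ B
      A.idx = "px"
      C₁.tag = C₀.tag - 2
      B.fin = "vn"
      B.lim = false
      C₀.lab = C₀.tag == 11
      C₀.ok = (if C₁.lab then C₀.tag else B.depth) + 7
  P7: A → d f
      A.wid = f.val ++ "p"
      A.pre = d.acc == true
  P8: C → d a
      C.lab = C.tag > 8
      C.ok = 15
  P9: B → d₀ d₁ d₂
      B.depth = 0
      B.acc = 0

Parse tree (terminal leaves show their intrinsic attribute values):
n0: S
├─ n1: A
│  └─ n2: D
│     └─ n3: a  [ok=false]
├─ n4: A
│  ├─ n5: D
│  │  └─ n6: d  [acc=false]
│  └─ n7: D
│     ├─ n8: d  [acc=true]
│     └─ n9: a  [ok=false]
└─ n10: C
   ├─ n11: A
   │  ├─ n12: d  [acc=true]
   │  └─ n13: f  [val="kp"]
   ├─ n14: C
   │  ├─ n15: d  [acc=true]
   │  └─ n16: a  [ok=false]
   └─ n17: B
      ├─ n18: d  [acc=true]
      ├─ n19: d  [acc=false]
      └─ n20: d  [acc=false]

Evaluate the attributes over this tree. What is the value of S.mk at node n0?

0

1. n1.idx = "ym"  ["ym"]
2. n2.tag = 1  [1]
3. n3.ok = false  [terminal]
4. n2.depth = false  [a.ok == true]
5. n1.wid = "wz"  ["wz"]
6. n1.pre = true  [D.depth == false]
7. n4.idx = "yr"  ["yr"]
8. n5.tag = 22  [len(A.idx) + 20]
9. n6.acc = false  [terminal]
10. n5.depth = true  [not d.acc]
11. n7.tag = 1  [len(A.idx) - 1]
12. n8.acc = true  [terminal]
13. n9.ok = false  [terminal]
14. n7.depth = false  [d.acc == false]
15. n4.wid = "yru"  [A.idx ++ "u"]
16. n4.pre = false  [D₀.depth and D₁.depth]
17. n10.tag = 11  [11]
18. n11.idx = "px"  ["px"]
19. n12.acc = true  [terminal]
20. n13.val = "kp"  [terminal]
21. n11.wid = "kpp"  [f.val ++ "p"]
22. n11.pre = true  [d.acc == true]
23. n14.tag = 9  [C₀.tag - 2]
24. n15.acc = true  [terminal]
25. n16.ok = false  [terminal]
26. n14.lab = true  [C.tag > 8]
27. n14.ok = 15  [15]
28. n17.fin = "vn"  ["vn"]
29. n17.lim = false  [false]
30. n18.acc = true  [terminal]
31. n19.acc = false  [terminal]
32. n20.acc = false  [terminal]
33. n17.depth = 0  [0]
34. n17.acc = 0  [0]
35. n10.lab = true  [C₀.tag == 11]
36. n10.ok = 18  [(if C₁.lab then C₀.tag else B.depth) + 7]
37. n0.mk = 0  [C.ok * -2 + 36]
38. n0.env = "wr"  ["wr"]
39. n0.lab = 9  [len(A₀.wid) + 7]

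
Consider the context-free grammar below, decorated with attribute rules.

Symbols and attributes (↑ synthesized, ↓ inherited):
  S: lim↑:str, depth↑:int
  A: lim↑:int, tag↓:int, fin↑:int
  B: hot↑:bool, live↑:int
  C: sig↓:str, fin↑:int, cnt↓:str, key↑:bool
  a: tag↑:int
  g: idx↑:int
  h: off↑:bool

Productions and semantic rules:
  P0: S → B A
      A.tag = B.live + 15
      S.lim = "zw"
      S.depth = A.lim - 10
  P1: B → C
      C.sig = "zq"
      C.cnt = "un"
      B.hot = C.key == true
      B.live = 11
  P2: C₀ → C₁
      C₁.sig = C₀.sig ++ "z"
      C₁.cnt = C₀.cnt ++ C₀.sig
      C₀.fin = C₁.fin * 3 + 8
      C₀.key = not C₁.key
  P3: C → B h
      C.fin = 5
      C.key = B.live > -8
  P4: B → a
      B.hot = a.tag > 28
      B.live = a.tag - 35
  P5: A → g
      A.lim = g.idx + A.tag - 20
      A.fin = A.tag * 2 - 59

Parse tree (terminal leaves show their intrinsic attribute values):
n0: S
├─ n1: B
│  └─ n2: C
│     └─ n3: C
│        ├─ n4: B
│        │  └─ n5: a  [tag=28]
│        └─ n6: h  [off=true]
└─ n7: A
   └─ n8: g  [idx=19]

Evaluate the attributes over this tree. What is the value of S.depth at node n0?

15

1. n2.sig = "zq"  ["zq"]
2. n2.cnt = "un"  ["un"]
3. n3.sig = "zqz"  [C₀.sig ++ "z"]
4. n3.cnt = "unzq"  [C₀.cnt ++ C₀.sig]
5. n5.tag = 28  [terminal]
6. n4.hot = false  [a.tag > 28]
7. n4.live = -7  [a.tag - 35]
8. n6.off = true  [terminal]
9. n3.fin = 5  [5]
10. n3.key = true  [B.live > -8]
11. n2.fin = 23  [C₁.fin * 3 + 8]
12. n2.key = false  [not C₁.key]
13. n1.hot = false  [C.key == true]
14. n1.live = 11  [11]
15. n7.tag = 26  [B.live + 15]
16. n8.idx = 19  [terminal]
17. n7.lim = 25  [g.idx + A.tag - 20]
18. n7.fin = -7  [A.tag * 2 - 59]
19. n0.lim = "zw"  ["zw"]
20. n0.depth = 15  [A.lim - 10]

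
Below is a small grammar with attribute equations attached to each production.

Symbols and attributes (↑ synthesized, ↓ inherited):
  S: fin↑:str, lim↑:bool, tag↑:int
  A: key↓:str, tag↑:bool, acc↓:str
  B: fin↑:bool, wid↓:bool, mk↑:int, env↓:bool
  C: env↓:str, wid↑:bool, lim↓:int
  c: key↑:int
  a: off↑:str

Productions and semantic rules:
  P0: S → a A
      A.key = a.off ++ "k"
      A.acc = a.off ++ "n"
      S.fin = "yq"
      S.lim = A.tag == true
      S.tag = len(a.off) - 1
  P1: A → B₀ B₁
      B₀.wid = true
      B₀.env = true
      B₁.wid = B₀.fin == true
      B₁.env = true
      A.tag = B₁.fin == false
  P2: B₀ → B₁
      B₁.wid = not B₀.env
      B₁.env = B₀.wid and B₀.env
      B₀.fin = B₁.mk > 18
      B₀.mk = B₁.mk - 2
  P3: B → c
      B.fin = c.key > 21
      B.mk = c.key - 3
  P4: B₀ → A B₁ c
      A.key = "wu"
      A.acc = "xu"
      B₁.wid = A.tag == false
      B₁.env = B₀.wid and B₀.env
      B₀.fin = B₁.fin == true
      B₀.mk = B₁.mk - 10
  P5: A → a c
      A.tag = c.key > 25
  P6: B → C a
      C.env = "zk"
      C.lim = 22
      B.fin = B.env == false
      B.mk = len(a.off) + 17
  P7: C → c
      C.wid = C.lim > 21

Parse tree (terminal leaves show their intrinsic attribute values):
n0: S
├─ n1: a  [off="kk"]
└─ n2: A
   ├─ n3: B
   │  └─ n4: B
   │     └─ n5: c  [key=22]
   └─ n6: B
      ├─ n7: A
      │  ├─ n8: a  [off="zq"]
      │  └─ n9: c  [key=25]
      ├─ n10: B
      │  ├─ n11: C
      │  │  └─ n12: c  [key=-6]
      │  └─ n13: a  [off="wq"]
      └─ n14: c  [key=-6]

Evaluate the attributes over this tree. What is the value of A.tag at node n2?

true

1. n1.off = "kk"  [terminal]
2. n2.key = "kkk"  [a.off ++ "k"]
3. n2.acc = "kkn"  [a.off ++ "n"]
4. n3.wid = true  [true]
5. n3.env = true  [true]
6. n4.wid = false  [not B₀.env]
7. n4.env = true  [B₀.wid and B₀.env]
8. n5.key = 22  [terminal]
9. n4.fin = true  [c.key > 21]
10. n4.mk = 19  [c.key - 3]
11. n3.fin = true  [B₁.mk > 18]
12. n3.mk = 17  [B₁.mk - 2]
13. n6.wid = true  [B₀.fin == true]
14. n6.env = true  [true]
15. n7.key = "wu"  ["wu"]
16. n7.acc = "xu"  ["xu"]
17. n8.off = "zq"  [terminal]
18. n9.key = 25  [terminal]
19. n7.tag = false  [c.key > 25]
20. n10.wid = true  [A.tag == false]
21. n10.env = true  [B₀.wid and B₀.env]
22. n11.env = "zk"  ["zk"]
23. n11.lim = 22  [22]
24. n12.key = -6  [terminal]
25. n11.wid = true  [C.lim > 21]
26. n13.off = "wq"  [terminal]
27. n10.fin = false  [B.env == false]
28. n10.mk = 19  [len(a.off) + 17]
29. n14.key = -6  [terminal]
30. n6.fin = false  [B₁.fin == true]
31. n6.mk = 9  [B₁.mk - 10]
32. n2.tag = true  [B₁.fin == false]
33. n0.fin = "yq"  ["yq"]
34. n0.lim = true  [A.tag == true]
35. n0.tag = 1  [len(a.off) - 1]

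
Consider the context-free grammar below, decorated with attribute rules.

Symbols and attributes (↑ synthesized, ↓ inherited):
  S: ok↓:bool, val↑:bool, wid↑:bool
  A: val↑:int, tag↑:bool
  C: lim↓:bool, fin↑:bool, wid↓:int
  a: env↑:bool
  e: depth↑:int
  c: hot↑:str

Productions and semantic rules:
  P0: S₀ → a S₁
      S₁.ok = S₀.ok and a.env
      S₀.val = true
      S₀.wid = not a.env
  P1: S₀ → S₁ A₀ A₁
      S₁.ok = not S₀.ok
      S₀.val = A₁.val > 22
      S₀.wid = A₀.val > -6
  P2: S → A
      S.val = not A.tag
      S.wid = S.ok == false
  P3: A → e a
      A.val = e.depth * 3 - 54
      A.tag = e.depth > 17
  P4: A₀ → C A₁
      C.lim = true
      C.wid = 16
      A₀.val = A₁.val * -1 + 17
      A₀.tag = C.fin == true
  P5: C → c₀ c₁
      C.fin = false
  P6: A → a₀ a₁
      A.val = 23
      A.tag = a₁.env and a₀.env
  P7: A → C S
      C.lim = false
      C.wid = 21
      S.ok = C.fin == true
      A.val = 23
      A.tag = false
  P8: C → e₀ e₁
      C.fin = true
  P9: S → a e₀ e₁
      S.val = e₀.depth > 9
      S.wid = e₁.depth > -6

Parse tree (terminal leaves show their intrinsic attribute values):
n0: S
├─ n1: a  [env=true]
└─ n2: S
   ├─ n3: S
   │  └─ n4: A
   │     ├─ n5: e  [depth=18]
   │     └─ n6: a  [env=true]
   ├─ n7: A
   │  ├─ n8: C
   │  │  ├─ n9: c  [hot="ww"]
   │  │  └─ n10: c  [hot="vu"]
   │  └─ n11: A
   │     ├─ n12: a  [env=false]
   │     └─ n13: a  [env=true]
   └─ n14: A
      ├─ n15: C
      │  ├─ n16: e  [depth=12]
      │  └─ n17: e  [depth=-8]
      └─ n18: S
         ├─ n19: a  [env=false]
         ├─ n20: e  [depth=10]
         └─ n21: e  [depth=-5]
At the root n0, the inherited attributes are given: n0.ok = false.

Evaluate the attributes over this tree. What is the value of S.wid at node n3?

false

1. n0.ok = false  [given at root]
2. n1.env = true  [terminal]
3. n2.ok = false  [S₀.ok and a.env]
4. n3.ok = true  [not S₀.ok]
5. n5.depth = 18  [terminal]
6. n6.env = true  [terminal]
7. n4.val = 0  [e.depth * 3 - 54]
8. n4.tag = true  [e.depth > 17]
9. n3.val = false  [not A.tag]
10. n3.wid = false  [S.ok == false]
11. n8.lim = true  [true]
12. n8.wid = 16  [16]
13. n9.hot = "ww"  [terminal]
14. n10.hot = "vu"  [terminal]
15. n8.fin = false  [false]
16. n12.env = false  [terminal]
17. n13.env = true  [terminal]
18. n11.val = 23  [23]
19. n11.tag = false  [a₁.env and a₀.env]
20. n7.val = -6  [A₁.val * -1 + 17]
21. n7.tag = false  [C.fin == true]
22. n15.lim = false  [false]
23. n15.wid = 21  [21]
24. n16.depth = 12  [terminal]
25. n17.depth = -8  [terminal]
26. n15.fin = true  [true]
27. n18.ok = true  [C.fin == true]
28. n19.env = false  [terminal]
29. n20.depth = 10  [terminal]
30. n21.depth = -5  [terminal]
31. n18.val = true  [e₀.depth > 9]
32. n18.wid = true  [e₁.depth > -6]
33. n14.val = 23  [23]
34. n14.tag = false  [false]
35. n2.val = true  [A₁.val > 22]
36. n2.wid = false  [A₀.val > -6]
37. n0.val = true  [true]
38. n0.wid = false  [not a.env]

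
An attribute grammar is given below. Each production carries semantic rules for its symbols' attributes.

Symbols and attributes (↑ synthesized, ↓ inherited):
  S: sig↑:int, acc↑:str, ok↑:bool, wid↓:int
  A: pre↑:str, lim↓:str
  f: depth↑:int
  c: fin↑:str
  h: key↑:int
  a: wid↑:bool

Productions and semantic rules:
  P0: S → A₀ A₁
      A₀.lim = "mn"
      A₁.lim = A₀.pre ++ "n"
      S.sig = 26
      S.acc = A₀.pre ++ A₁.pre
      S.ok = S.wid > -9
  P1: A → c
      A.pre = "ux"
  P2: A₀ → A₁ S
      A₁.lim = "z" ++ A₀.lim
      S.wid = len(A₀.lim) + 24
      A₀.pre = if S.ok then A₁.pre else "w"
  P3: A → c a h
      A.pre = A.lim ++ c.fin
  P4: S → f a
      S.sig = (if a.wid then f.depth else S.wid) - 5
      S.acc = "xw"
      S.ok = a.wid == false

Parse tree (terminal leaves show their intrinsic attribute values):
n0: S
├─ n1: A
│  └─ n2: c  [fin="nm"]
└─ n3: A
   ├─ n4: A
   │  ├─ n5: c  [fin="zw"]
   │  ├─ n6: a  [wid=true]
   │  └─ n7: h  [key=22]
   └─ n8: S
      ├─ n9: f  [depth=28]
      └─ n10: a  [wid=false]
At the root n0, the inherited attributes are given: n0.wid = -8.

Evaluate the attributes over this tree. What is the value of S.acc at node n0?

"uxzuxnzw"

1. n0.wid = -8  [given at root]
2. n1.lim = "mn"  ["mn"]
3. n2.fin = "nm"  [terminal]
4. n1.pre = "ux"  ["ux"]
5. n3.lim = "uxn"  [A₀.pre ++ "n"]
6. n4.lim = "zuxn"  ["z" ++ A₀.lim]
7. n5.fin = "zw"  [terminal]
8. n6.wid = true  [terminal]
9. n7.key = 22  [terminal]
10. n4.pre = "zuxnzw"  [A.lim ++ c.fin]
11. n8.wid = 27  [len(A₀.lim) + 24]
12. n9.depth = 28  [terminal]
13. n10.wid = false  [terminal]
14. n8.sig = 22  [(if a.wid then f.depth else S.wid) - 5]
15. n8.acc = "xw"  ["xw"]
16. n8.ok = true  [a.wid == false]
17. n3.pre = "zuxnzw"  [if S.ok then A₁.pre else "w"]
18. n0.sig = 26  [26]
19. n0.acc = "uxzuxnzw"  [A₀.pre ++ A₁.pre]
20. n0.ok = true  [S.wid > -9]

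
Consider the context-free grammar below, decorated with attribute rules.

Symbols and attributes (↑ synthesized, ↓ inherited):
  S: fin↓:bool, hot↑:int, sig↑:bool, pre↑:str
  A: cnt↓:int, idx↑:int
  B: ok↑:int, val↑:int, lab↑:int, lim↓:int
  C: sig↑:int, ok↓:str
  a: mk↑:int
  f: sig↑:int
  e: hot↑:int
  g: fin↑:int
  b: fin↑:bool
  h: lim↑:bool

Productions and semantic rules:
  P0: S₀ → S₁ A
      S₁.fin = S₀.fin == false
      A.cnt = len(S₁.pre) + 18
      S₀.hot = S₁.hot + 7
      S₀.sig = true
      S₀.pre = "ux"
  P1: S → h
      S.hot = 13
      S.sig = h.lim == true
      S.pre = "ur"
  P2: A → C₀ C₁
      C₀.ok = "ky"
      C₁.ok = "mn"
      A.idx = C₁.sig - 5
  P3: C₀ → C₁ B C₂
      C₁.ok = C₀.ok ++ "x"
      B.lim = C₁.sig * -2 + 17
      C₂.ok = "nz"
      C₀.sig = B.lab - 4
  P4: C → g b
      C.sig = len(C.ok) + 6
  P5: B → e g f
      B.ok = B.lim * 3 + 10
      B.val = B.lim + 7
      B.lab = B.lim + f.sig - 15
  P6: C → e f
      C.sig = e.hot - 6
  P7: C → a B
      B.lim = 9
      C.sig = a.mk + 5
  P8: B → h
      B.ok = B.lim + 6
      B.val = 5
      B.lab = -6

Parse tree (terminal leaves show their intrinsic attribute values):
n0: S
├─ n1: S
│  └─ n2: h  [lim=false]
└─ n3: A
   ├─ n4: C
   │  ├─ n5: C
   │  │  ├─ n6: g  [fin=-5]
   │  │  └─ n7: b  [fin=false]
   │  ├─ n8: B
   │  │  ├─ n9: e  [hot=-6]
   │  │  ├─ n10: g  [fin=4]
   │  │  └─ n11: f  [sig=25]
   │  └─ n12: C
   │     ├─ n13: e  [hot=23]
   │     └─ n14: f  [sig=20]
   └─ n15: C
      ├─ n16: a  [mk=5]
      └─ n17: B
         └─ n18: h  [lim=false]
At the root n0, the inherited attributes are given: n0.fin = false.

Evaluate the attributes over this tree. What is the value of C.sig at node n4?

1. n0.fin = false  [given at root]
2. n1.fin = true  [S₀.fin == false]
3. n2.lim = false  [terminal]
4. n1.hot = 13  [13]
5. n1.sig = false  [h.lim == true]
6. n1.pre = "ur"  ["ur"]
7. n3.cnt = 20  [len(S₁.pre) + 18]
8. n4.ok = "ky"  ["ky"]
9. n5.ok = "kyx"  [C₀.ok ++ "x"]
10. n6.fin = -5  [terminal]
11. n7.fin = false  [terminal]
12. n5.sig = 9  [len(C.ok) + 6]
13. n8.lim = -1  [C₁.sig * -2 + 17]
14. n9.hot = -6  [terminal]
15. n10.fin = 4  [terminal]
16. n11.sig = 25  [terminal]
17. n8.ok = 7  [B.lim * 3 + 10]
18. n8.val = 6  [B.lim + 7]
19. n8.lab = 9  [B.lim + f.sig - 15]
20. n12.ok = "nz"  ["nz"]
21. n13.hot = 23  [terminal]
22. n14.sig = 20  [terminal]
23. n12.sig = 17  [e.hot - 6]
24. n4.sig = 5  [B.lab - 4]
25. n15.ok = "mn"  ["mn"]
26. n16.mk = 5  [terminal]
27. n17.lim = 9  [9]
28. n18.lim = false  [terminal]
29. n17.ok = 15  [B.lim + 6]
30. n17.val = 5  [5]
31. n17.lab = -6  [-6]
32. n15.sig = 10  [a.mk + 5]
33. n3.idx = 5  [C₁.sig - 5]
34. n0.hot = 20  [S₁.hot + 7]
35. n0.sig = true  [true]
36. n0.pre = "ux"  ["ux"]

5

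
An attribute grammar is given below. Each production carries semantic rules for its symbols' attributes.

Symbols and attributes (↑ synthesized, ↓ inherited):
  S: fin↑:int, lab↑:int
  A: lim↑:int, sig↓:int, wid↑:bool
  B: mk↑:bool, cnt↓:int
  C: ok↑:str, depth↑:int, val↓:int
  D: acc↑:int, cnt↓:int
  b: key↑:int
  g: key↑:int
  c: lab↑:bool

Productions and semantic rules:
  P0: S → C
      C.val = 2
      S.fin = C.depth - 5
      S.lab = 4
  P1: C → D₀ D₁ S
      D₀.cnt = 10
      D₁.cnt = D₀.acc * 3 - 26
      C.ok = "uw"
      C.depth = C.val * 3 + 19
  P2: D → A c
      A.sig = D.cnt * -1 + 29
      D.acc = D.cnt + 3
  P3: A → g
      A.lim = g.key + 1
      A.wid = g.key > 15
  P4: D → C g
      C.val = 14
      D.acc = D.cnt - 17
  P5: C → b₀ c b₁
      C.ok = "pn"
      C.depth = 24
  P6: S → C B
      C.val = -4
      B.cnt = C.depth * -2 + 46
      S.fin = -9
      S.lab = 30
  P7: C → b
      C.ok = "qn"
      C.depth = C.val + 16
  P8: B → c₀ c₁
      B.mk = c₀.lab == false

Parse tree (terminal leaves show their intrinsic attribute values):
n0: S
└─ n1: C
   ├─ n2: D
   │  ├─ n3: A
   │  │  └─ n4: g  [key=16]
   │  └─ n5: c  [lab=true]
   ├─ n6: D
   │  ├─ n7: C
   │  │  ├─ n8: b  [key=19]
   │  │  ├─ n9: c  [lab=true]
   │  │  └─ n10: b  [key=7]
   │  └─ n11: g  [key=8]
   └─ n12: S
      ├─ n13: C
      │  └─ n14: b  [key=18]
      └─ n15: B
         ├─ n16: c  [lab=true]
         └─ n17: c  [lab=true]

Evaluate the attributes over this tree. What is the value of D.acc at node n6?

-4

1. n1.val = 2  [2]
2. n2.cnt = 10  [10]
3. n3.sig = 19  [D.cnt * -1 + 29]
4. n4.key = 16  [terminal]
5. n3.lim = 17  [g.key + 1]
6. n3.wid = true  [g.key > 15]
7. n5.lab = true  [terminal]
8. n2.acc = 13  [D.cnt + 3]
9. n6.cnt = 13  [D₀.acc * 3 - 26]
10. n7.val = 14  [14]
11. n8.key = 19  [terminal]
12. n9.lab = true  [terminal]
13. n10.key = 7  [terminal]
14. n7.ok = "pn"  ["pn"]
15. n7.depth = 24  [24]
16. n11.key = 8  [terminal]
17. n6.acc = -4  [D.cnt - 17]
18. n13.val = -4  [-4]
19. n14.key = 18  [terminal]
20. n13.ok = "qn"  ["qn"]
21. n13.depth = 12  [C.val + 16]
22. n15.cnt = 22  [C.depth * -2 + 46]
23. n16.lab = true  [terminal]
24. n17.lab = true  [terminal]
25. n15.mk = false  [c₀.lab == false]
26. n12.fin = -9  [-9]
27. n12.lab = 30  [30]
28. n1.ok = "uw"  ["uw"]
29. n1.depth = 25  [C.val * 3 + 19]
30. n0.fin = 20  [C.depth - 5]
31. n0.lab = 4  [4]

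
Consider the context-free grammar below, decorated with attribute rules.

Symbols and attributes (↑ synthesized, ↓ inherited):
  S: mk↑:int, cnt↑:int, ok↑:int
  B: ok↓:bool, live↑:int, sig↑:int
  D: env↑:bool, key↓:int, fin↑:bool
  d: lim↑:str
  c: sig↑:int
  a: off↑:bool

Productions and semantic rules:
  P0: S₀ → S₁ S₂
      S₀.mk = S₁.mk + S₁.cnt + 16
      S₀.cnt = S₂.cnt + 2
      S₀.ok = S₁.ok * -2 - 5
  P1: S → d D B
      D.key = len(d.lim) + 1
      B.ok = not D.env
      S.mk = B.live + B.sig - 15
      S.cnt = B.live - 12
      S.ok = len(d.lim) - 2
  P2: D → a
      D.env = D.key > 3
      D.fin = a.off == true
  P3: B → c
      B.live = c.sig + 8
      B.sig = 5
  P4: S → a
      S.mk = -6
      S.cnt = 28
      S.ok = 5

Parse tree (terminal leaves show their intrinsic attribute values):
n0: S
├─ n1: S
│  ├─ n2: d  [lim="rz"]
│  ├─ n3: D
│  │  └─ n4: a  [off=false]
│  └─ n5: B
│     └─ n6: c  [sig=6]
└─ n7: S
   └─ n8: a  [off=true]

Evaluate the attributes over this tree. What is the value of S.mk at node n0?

1. n2.lim = "rz"  [terminal]
2. n3.key = 3  [len(d.lim) + 1]
3. n4.off = false  [terminal]
4. n3.env = false  [D.key > 3]
5. n3.fin = false  [a.off == true]
6. n5.ok = true  [not D.env]
7. n6.sig = 6  [terminal]
8. n5.live = 14  [c.sig + 8]
9. n5.sig = 5  [5]
10. n1.mk = 4  [B.live + B.sig - 15]
11. n1.cnt = 2  [B.live - 12]
12. n1.ok = 0  [len(d.lim) - 2]
13. n8.off = true  [terminal]
14. n7.mk = -6  [-6]
15. n7.cnt = 28  [28]
16. n7.ok = 5  [5]
17. n0.mk = 22  [S₁.mk + S₁.cnt + 16]
18. n0.cnt = 30  [S₂.cnt + 2]
19. n0.ok = -5  [S₁.ok * -2 - 5]

22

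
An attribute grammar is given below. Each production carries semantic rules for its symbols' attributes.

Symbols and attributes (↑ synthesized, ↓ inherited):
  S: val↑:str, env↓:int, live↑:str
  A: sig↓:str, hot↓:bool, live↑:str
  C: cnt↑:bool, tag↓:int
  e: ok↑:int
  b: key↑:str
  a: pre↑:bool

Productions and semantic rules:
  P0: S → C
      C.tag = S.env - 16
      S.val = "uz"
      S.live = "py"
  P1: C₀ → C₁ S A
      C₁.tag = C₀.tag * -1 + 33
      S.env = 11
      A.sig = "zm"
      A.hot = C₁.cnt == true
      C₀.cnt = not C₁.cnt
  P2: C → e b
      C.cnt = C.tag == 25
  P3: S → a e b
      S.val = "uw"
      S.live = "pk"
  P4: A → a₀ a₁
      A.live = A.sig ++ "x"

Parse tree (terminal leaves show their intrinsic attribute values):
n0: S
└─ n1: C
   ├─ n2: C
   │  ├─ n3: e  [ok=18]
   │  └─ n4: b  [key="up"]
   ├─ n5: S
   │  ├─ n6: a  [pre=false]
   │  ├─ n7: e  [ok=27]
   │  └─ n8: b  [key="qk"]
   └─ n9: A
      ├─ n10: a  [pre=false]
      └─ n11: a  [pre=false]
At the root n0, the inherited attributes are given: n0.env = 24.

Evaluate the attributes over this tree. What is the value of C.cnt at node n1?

false

1. n0.env = 24  [given at root]
2. n1.tag = 8  [S.env - 16]
3. n2.tag = 25  [C₀.tag * -1 + 33]
4. n3.ok = 18  [terminal]
5. n4.key = "up"  [terminal]
6. n2.cnt = true  [C.tag == 25]
7. n5.env = 11  [11]
8. n6.pre = false  [terminal]
9. n7.ok = 27  [terminal]
10. n8.key = "qk"  [terminal]
11. n5.val = "uw"  ["uw"]
12. n5.live = "pk"  ["pk"]
13. n9.sig = "zm"  ["zm"]
14. n9.hot = true  [C₁.cnt == true]
15. n10.pre = false  [terminal]
16. n11.pre = false  [terminal]
17. n9.live = "zmx"  [A.sig ++ "x"]
18. n1.cnt = false  [not C₁.cnt]
19. n0.val = "uz"  ["uz"]
20. n0.live = "py"  ["py"]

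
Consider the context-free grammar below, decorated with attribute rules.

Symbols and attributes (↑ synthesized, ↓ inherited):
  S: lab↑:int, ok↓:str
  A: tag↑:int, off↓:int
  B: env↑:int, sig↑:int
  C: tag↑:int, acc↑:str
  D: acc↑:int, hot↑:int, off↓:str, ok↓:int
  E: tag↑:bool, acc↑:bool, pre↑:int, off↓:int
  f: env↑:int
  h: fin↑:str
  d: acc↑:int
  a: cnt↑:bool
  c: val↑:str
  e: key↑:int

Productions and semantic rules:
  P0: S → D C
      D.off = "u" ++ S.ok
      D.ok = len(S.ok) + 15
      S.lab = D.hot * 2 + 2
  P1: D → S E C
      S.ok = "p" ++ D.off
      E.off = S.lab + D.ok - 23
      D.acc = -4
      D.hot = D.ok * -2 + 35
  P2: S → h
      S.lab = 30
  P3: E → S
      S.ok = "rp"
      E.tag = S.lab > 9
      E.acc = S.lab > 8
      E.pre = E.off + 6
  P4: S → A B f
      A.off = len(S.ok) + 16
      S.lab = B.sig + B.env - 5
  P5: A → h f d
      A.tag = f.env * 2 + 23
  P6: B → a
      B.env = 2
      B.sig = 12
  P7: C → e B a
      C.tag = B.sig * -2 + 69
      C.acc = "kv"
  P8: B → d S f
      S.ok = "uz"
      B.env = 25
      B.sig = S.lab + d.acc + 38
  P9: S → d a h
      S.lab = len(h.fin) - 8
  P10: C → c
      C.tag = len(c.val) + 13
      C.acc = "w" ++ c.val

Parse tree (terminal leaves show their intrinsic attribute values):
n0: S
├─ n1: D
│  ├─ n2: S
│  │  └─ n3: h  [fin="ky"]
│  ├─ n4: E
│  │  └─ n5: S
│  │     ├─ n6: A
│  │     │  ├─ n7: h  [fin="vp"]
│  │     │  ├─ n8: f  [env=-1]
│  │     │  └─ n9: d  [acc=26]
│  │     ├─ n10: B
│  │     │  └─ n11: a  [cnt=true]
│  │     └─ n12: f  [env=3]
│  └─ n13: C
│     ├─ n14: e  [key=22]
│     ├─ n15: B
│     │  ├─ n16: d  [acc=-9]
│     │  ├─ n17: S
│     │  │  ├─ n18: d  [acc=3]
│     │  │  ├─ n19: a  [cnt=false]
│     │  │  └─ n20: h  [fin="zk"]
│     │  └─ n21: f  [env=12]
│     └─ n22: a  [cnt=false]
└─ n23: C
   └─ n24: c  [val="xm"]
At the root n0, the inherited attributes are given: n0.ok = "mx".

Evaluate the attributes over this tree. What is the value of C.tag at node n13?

1. n0.ok = "mx"  [given at root]
2. n1.off = "umx"  ["u" ++ S.ok]
3. n1.ok = 17  [len(S.ok) + 15]
4. n2.ok = "pumx"  ["p" ++ D.off]
5. n3.fin = "ky"  [terminal]
6. n2.lab = 30  [30]
7. n4.off = 24  [S.lab + D.ok - 23]
8. n5.ok = "rp"  ["rp"]
9. n6.off = 18  [len(S.ok) + 16]
10. n7.fin = "vp"  [terminal]
11. n8.env = -1  [terminal]
12. n9.acc = 26  [terminal]
13. n6.tag = 21  [f.env * 2 + 23]
14. n11.cnt = true  [terminal]
15. n10.env = 2  [2]
16. n10.sig = 12  [12]
17. n12.env = 3  [terminal]
18. n5.lab = 9  [B.sig + B.env - 5]
19. n4.tag = false  [S.lab > 9]
20. n4.acc = true  [S.lab > 8]
21. n4.pre = 30  [E.off + 6]
22. n14.key = 22  [terminal]
23. n16.acc = -9  [terminal]
24. n17.ok = "uz"  ["uz"]
25. n18.acc = 3  [terminal]
26. n19.cnt = false  [terminal]
27. n20.fin = "zk"  [terminal]
28. n17.lab = -6  [len(h.fin) - 8]
29. n21.env = 12  [terminal]
30. n15.env = 25  [25]
31. n15.sig = 23  [S.lab + d.acc + 38]
32. n22.cnt = false  [terminal]
33. n13.tag = 23  [B.sig * -2 + 69]
34. n13.acc = "kv"  ["kv"]
35. n1.acc = -4  [-4]
36. n1.hot = 1  [D.ok * -2 + 35]
37. n24.val = "xm"  [terminal]
38. n23.tag = 15  [len(c.val) + 13]
39. n23.acc = "wxm"  ["w" ++ c.val]
40. n0.lab = 4  [D.hot * 2 + 2]

23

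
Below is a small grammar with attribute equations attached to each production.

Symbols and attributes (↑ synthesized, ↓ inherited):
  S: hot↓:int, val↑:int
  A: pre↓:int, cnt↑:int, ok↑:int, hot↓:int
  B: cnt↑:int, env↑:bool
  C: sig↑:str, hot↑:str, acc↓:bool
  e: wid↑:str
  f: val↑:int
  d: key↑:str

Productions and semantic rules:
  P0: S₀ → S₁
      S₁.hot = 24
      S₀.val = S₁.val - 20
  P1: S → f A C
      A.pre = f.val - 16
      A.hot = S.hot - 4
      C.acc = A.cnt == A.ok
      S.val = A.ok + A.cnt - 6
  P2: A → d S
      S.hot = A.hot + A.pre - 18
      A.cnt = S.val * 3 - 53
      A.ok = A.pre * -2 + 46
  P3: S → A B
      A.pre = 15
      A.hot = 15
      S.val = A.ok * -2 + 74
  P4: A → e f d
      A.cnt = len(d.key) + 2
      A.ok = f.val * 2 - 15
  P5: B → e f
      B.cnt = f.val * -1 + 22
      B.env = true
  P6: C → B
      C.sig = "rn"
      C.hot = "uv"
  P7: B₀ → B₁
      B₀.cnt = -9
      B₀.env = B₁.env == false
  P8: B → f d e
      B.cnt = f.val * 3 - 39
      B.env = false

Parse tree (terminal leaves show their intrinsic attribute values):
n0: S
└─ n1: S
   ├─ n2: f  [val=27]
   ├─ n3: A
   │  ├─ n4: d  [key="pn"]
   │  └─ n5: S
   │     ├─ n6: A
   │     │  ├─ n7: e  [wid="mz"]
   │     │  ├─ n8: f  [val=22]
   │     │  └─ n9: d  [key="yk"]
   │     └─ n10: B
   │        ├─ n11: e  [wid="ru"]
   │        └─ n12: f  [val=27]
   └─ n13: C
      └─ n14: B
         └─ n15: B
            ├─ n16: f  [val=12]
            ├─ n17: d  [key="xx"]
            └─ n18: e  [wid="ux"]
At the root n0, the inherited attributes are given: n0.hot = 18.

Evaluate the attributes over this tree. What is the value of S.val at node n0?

1. n0.hot = 18  [given at root]
2. n1.hot = 24  [24]
3. n2.val = 27  [terminal]
4. n3.pre = 11  [f.val - 16]
5. n3.hot = 20  [S.hot - 4]
6. n4.key = "pn"  [terminal]
7. n5.hot = 13  [A.hot + A.pre - 18]
8. n6.pre = 15  [15]
9. n6.hot = 15  [15]
10. n7.wid = "mz"  [terminal]
11. n8.val = 22  [terminal]
12. n9.key = "yk"  [terminal]
13. n6.cnt = 4  [len(d.key) + 2]
14. n6.ok = 29  [f.val * 2 - 15]
15. n11.wid = "ru"  [terminal]
16. n12.val = 27  [terminal]
17. n10.cnt = -5  [f.val * -1 + 22]
18. n10.env = true  [true]
19. n5.val = 16  [A.ok * -2 + 74]
20. n3.cnt = -5  [S.val * 3 - 53]
21. n3.ok = 24  [A.pre * -2 + 46]
22. n13.acc = false  [A.cnt == A.ok]
23. n16.val = 12  [terminal]
24. n17.key = "xx"  [terminal]
25. n18.wid = "ux"  [terminal]
26. n15.cnt = -3  [f.val * 3 - 39]
27. n15.env = false  [false]
28. n14.cnt = -9  [-9]
29. n14.env = true  [B₁.env == false]
30. n13.sig = "rn"  ["rn"]
31. n13.hot = "uv"  ["uv"]
32. n1.val = 13  [A.ok + A.cnt - 6]
33. n0.val = -7  [S₁.val - 20]

-7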